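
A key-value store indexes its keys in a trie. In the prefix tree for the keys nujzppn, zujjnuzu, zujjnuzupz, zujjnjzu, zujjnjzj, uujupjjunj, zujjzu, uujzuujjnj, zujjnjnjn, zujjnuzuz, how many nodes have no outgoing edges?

9

A leaf is a node with no children — equivalently, the end of a word that is not a proper prefix of any other stored word.
Those words: "nujzppn", "uujupjjunj", "uujzuujjnj", "zujjnjnjn", "zujjnjzj", "zujjnjzu", "zujjnuzupz", "zujjnuzuz", "zujjzu"
Leaf count: 9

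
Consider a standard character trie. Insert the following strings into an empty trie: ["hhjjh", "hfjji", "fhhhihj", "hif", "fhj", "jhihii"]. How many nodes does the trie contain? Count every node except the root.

25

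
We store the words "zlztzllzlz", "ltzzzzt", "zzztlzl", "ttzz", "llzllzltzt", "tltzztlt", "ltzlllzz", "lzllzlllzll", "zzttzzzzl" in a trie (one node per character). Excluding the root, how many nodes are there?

Insert word by word; a character creates a node only if that edge doesn't already exist:
  "zlztzllzlz" → 10 new (z, l, z, t, z, l, l, z, l, z)
  "ltzzzzt" → 7 new (l, t, z, z, z, z, t)
  "zzztlzl" → prefix "z" already present; 6 new (z, z, t, l, z, l)
  "ttzz" → 4 new (t, t, z, z)
  "llzllzltzt" → prefix "l" already present; 9 new (l, z, l, l, z, l, t, z, t)
  "tltzztlt" → prefix "t" already present; 7 new (l, t, z, z, t, l, t)
  "ltzlllzz" → prefix "ltz" already present; 5 new (l, l, l, z, z)
  "lzllzlllzll" → prefix "l" already present; 10 new (z, l, l, z, l, l, l, z, l, l)
  "zzttzzzzl" → prefix "zz" already present; 7 new (t, t, z, z, z, z, l)
Total nodes = 10 + 7 + 6 + 4 + 9 + 7 + 5 + 10 + 7 = 65

65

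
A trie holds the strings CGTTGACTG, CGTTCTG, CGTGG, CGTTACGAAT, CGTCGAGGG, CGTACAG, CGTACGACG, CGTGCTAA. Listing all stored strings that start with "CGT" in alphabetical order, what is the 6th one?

Filter for "CGT…" and sort: "CGTACAG", "CGTACGACG", "CGTCGAGGG", "CGTGCTAA", "CGTGG", "CGTTACGAAT", "CGTTCTG", "CGTTGACTG"
The 6th is CGTTACGAAT.

CGTTACGAAT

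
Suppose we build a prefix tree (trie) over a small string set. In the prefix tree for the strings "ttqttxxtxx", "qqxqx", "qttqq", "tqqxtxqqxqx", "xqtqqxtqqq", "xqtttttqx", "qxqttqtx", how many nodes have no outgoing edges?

7

A leaf is a node with no children — equivalently, the end of a word that is not a proper prefix of any other stored word.
Those words: "qqxqx", "qttqq", "qxqttqtx", "tqqxtxqqxqx", "ttqttxxtxx", "xqtqqxtqqq", "xqtttttqx"
Leaf count: 7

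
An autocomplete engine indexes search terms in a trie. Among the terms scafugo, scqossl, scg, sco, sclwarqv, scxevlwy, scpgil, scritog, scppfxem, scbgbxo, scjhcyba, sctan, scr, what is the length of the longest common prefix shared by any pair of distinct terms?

Look for the deepest trie node that still has at least two words in its subtree.
e.g. "scpgil" and "scppfxem" share the prefix "scp" of length 3; no pair shares a longer one.
Longest shared-prefix length: 3

3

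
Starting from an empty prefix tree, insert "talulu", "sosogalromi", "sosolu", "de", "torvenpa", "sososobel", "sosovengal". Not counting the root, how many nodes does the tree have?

39

Count nodes per top-level branch (shared prefixes stored once):
  'd'-branch (de): 2 nodes
  's'-branch (sosogalromi, sosolu, sososobel, sosovengal): 24 nodes
  't'-branch (talulu, torvenpa): 13 nodes
Sum: 39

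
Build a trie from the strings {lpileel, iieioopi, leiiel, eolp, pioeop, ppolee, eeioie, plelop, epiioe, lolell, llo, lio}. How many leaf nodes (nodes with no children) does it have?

A leaf is a node with no children — equivalently, the end of a word that is not a proper prefix of any other stored word.
Those words: "eeioie", "eolp", "epiioe", "iieioopi", "leiiel", "lio", "llo", "lolell", "lpileel", "pioeop", "plelop", "ppolee"
Leaf count: 12

12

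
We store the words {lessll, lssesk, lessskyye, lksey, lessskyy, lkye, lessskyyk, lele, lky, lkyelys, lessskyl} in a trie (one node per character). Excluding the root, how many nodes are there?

For each word, the new-node count is its length minus the longest prefix already in the trie:
  "lessll" → 6 new (l, e, s, s, l, l)
  "lssesk" → prefix "l" already present; 5 new (s, s, e, s, k)
  "lessskyye" → prefix "less" already present; 5 new (s, k, y, y, e)
  "lksey" → prefix "l" already present; 4 new (k, s, e, y)
  "lessskyy" → prefix "lessskyy" already present; 0 new (none)
  "lkye" → prefix "lk" already present; 2 new (y, e)
  "lessskyyk" → prefix "lessskyy" already present; 1 new (k)
  "lele" → prefix "le" already present; 2 new (l, e)
  "lky" → prefix "lky" already present; 0 new (none)
  "lkyelys" → prefix "lkye" already present; 3 new (l, y, s)
  "lessskyl" → prefix "lesssky" already present; 1 new (l)
Total nodes = 6 + 5 + 5 + 4 + 0 + 2 + 1 + 2 + 0 + 3 + 1 = 29

29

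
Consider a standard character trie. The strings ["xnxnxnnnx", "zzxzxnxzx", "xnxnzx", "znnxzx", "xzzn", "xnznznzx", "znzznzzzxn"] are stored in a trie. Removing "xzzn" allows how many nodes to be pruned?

3

After clearing the end-marker at "xzzn", prune upward until reaching a node still needed by another word.
The suffix "zzn" (3 nodes) is used only by "xzzn"; the node for "x" still has the child "n", so pruning stops there.
Nodes removed: 3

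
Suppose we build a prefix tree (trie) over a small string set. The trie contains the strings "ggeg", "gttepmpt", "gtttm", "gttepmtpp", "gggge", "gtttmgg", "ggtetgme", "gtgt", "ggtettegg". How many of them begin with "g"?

Walk to "g"; the words in its subtree are exactly those with that prefix.
Words under "g": ggeg, gggge, ggtetgme, ggtettegg, gtgt, gttepmpt, gttepmtpp, gtttm, gtttmgg
Count: 9

9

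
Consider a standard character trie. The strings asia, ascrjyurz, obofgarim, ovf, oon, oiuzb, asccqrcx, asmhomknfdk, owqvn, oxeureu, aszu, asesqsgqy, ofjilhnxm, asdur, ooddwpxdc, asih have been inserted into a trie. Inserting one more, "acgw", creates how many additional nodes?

The longest prefix of "acgw" already in the trie is "a" (length 1).
Each of the 3 remaining characters creates one node.

3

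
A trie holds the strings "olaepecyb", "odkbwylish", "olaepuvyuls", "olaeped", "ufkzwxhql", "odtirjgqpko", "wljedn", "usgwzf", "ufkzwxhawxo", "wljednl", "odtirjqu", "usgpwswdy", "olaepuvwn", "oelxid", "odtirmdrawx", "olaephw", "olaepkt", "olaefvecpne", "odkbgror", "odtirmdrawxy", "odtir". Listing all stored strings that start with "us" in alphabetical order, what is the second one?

usgwzf

Filter for "us…" and sort: "usgpwswdy", "usgwzf"
Position 2: usgwzf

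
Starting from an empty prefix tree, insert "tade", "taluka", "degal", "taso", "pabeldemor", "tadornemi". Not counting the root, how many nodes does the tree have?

31

Trie structure (* marks end of a word):
(root)
├─ d
│  └─ e
│     └─ g
│        └─ a
│           └─ l *
├─ p
│  └─ a
│     └─ b
│        └─ e
│           └─ l
│              └─ d
│                 └─ e
│                    └─ m
│                       └─ o
│                          └─ r *
└─ t
   └─ a
      ├─ d
      │  ├─ e *
      │  └─ o
      │     └─ r
      │        └─ n
      │           └─ e
      │              └─ m
      │                 └─ i *
      ├─ l
      │  └─ u
      │     └─ k
      │        └─ a *
      └─ s
         └─ o *
Counting every labelled node above: 31.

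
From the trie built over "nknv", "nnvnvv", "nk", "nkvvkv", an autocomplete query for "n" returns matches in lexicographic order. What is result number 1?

DFS of the "n" subtree visits, in order: "nk", "nknv", "nkvvkv", "nnvnvv"
The 1st is nk.

nk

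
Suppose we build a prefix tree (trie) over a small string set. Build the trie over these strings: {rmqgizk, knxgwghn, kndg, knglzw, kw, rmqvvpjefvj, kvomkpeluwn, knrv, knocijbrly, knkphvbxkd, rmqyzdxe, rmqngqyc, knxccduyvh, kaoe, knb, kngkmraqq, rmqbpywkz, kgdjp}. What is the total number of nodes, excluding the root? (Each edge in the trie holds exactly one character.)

95

For each word, the new-node count is its length minus the longest prefix already in the trie:
  "rmqgizk" → 7 new (r, m, q, g, i, z, k)
  "knxgwghn" → 8 new (k, n, x, g, w, g, h, n)
  "kndg" → prefix "kn" already present; 2 new (d, g)
  "knglzw" → prefix "kn" already present; 4 new (g, l, z, w)
  "kw" → prefix "k" already present; 1 new (w)
  "rmqvvpjefvj" → prefix "rmq" already present; 8 new (v, v, p, j, e, f, v, j)
  "kvomkpeluwn" → prefix "k" already present; 10 new (v, o, m, k, p, e, l, u, w, n)
  "knrv" → prefix "kn" already present; 2 new (r, v)
  "knocijbrly" → prefix "kn" already present; 8 new (o, c, i, j, b, r, l, y)
  "knkphvbxkd" → prefix "kn" already present; 8 new (k, p, h, v, b, x, k, d)
  "rmqyzdxe" → prefix "rmq" already present; 5 new (y, z, d, x, e)
  "rmqngqyc" → prefix "rmq" already present; 5 new (n, g, q, y, c)
  "knxccduyvh" → prefix "knx" already present; 7 new (c, c, d, u, y, v, h)
  "kaoe" → prefix "k" already present; 3 new (a, o, e)
  "knb" → prefix "kn" already present; 1 new (b)
  "kngkmraqq" → prefix "kng" already present; 6 new (k, m, r, a, q, q)
  "rmqbpywkz" → prefix "rmq" already present; 6 new (b, p, y, w, k, z)
  "kgdjp" → prefix "k" already present; 4 new (g, d, j, p)
Total nodes = 7 + 8 + 2 + 4 + 1 + 8 + 10 + 2 + 8 + 8 + 5 + 5 + 7 + 3 + 1 + 6 + 6 + 4 = 95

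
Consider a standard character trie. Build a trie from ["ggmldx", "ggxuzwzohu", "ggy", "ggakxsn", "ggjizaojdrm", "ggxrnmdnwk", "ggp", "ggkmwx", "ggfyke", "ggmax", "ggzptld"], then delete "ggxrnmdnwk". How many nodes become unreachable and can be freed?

Walk "ggxrnmdnwk" from the leaf back toward the root, removing each node that no remaining word uses.
The suffix "rnmdnwk" (7 nodes) is used only by "ggxrnmdnwk"; the node for "ggx" still has the child "u", so pruning stops there.
Nodes removed: 7

7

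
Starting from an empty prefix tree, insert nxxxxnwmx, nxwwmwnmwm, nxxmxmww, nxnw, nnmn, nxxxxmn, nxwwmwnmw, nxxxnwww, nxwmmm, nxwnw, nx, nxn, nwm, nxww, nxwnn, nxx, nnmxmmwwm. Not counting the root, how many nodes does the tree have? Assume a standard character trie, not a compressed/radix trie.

47

Insert word by word; a character creates a node only if that edge doesn't already exist:
  "nxxxxnwmx" → 9 new (n, x, x, x, x, n, w, m, x)
  "nxwwmwnmwm" → prefix "nx" already present; 8 new (w, w, m, w, n, m, w, m)
  "nxxmxmww" → prefix "nxx" already present; 5 new (m, x, m, w, w)
  "nxnw" → prefix "nx" already present; 2 new (n, w)
  "nnmn" → prefix "n" already present; 3 new (n, m, n)
  "nxxxxmn" → prefix "nxxxx" already present; 2 new (m, n)
  "nxwwmwnmw" → prefix "nxwwmwnmw" already present; 0 new (none)
  "nxxxnwww" → prefix "nxxx" already present; 4 new (n, w, w, w)
  "nxwmmm" → prefix "nxw" already present; 3 new (m, m, m)
  "nxwnw" → prefix "nxw" already present; 2 new (n, w)
  "nx" → prefix "nx" already present; 0 new (none)
  "nxn" → prefix "nxn" already present; 0 new (none)
  "nwm" → prefix "n" already present; 2 new (w, m)
  "nxww" → prefix "nxww" already present; 0 new (none)
  "nxwnn" → prefix "nxwn" already present; 1 new (n)
  "nxx" → prefix "nxx" already present; 0 new (none)
  "nnmxmmwwm" → prefix "nnm" already present; 6 new (x, m, m, w, w, m)
Total nodes = 9 + 8 + 5 + 2 + 3 + 2 + 0 + 4 + 3 + 2 + 0 + 0 + 2 + 0 + 1 + 0 + 6 = 47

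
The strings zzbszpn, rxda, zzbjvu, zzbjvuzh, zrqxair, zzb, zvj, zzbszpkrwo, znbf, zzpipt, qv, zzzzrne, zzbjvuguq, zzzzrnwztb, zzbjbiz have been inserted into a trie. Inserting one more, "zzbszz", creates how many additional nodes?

The longest prefix of "zzbszz" already in the trie is "zzbsz" (length 5).
New nodes needed: |"zzbszz"| − 5 = 6 − 5 = 1.

1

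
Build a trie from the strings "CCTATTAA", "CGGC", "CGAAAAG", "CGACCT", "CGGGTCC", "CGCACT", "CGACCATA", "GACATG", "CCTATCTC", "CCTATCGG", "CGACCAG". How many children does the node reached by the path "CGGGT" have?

1

Follow the path "CGGGT" to its node, then look at its outgoing edges.
Distinct next characters after "CGGGT": C.
That node has 1 child edge.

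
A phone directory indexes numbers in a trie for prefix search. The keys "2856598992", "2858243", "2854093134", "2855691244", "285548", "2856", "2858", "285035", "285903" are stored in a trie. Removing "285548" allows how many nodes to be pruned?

2

After clearing the end-marker at "285548", prune upward until reaching a node still needed by another word.
The suffix "48" (2 nodes) is used only by "285548"; the node for "2855" still has the child "6", so pruning stops there.
Nodes removed: 2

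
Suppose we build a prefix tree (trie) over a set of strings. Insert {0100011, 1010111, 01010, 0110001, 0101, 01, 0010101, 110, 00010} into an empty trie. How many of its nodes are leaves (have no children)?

A leaf is a node with no children — equivalently, the end of a word that is not a proper prefix of any other stored word.
Those words: "00010", "0010101", "0100011", "01010", "0110001", "1010111", "110"
Leaf count: 7

7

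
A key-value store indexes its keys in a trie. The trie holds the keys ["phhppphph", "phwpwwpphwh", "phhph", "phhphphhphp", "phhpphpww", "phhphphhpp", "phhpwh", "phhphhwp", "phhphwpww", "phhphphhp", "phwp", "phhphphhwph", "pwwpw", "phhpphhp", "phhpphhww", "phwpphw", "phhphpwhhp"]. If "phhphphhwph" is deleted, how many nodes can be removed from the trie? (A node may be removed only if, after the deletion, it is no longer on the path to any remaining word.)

After clearing the end-marker at "phhphphhwph", prune upward until reaching a node still needed by another word.
The suffix "wph" (3 nodes) is used only by "phhphphhwph"; the node for "phhphphh" still has the child "p", so pruning stops there.
Nodes removed: 3

3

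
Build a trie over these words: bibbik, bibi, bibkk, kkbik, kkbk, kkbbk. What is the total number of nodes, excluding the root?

17

Trace insertions, counting only characters that open a new branch:
  "bibbik" → 6 new (b, i, b, b, i, k)
  "bibi" → prefix "bib" already present; 1 new (i)
  "bibkk" → prefix "bib" already present; 2 new (k, k)
  "kkbik" → 5 new (k, k, b, i, k)
  "kkbk" → prefix "kkb" already present; 1 new (k)
  "kkbbk" → prefix "kkb" already present; 2 new (b, k)
Total nodes = 6 + 1 + 2 + 5 + 1 + 2 = 17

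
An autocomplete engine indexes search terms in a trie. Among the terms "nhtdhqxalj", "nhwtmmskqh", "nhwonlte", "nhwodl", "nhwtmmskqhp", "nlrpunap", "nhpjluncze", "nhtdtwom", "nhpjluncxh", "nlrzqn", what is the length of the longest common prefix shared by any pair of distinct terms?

10

Equivalently: take the maximum, over all pairs, of their longest common prefix length.
"nhwtmmskqh" and "nhwtmmskqhp" agree on "nhwtmmskqh" (10 characters) before diverging; nothing deeper is shared.
Longest shared-prefix length: 10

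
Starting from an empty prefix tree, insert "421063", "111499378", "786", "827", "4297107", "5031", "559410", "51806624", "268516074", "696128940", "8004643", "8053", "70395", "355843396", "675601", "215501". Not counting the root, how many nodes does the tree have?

91

For each word, the new-node count is its length minus the longest prefix already in the trie:
  "421063" → 6 new (4, 2, 1, 0, 6, 3)
  "111499378" → 9 new (1, 1, 1, 4, 9, 9, 3, 7, 8)
  "786" → 3 new (7, 8, 6)
  "827" → 3 new (8, 2, 7)
  "4297107" → prefix "42" already present; 5 new (9, 7, 1, 0, 7)
  "5031" → 4 new (5, 0, 3, 1)
  "559410" → prefix "5" already present; 5 new (5, 9, 4, 1, 0)
  "51806624" → prefix "5" already present; 7 new (1, 8, 0, 6, 6, 2, 4)
  "268516074" → 9 new (2, 6, 8, 5, 1, 6, 0, 7, 4)
  "696128940" → 9 new (6, 9, 6, 1, 2, 8, 9, 4, 0)
  "8004643" → prefix "8" already present; 6 new (0, 0, 4, 6, 4, 3)
  "8053" → prefix "80" already present; 2 new (5, 3)
  "70395" → prefix "7" already present; 4 new (0, 3, 9, 5)
  "355843396" → 9 new (3, 5, 5, 8, 4, 3, 3, 9, 6)
  "675601" → prefix "6" already present; 5 new (7, 5, 6, 0, 1)
  "215501" → prefix "2" already present; 5 new (1, 5, 5, 0, 1)
Total nodes = 6 + 9 + 3 + 3 + 5 + 4 + 5 + 7 + 9 + 9 + 6 + 2 + 4 + 9 + 5 + 5 = 91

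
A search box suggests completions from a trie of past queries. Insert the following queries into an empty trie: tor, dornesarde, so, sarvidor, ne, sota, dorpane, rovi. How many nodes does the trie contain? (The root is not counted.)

Trie structure (* marks end of a word):
(root)
├─ d
│  └─ o
│     └─ r
│        ├─ n
│        │  └─ e
│        │     └─ s
│        │        └─ a
│        │           └─ r
│        │              └─ d
│        │                 └─ e *
│        └─ p
│           └─ a
│              └─ n
│                 └─ e *
├─ n
│  └─ e *
├─ r
│  └─ o
│     └─ v
│        └─ i *
├─ s
│  ├─ a
│  │  └─ r
│  │     └─ v
│  │        └─ i
│  │           └─ d
│  │              └─ o
│  │                 └─ r *
│  └─ o *
│     └─ t
│        └─ a *
└─ t
   └─ o
      └─ r *
Counting every labelled node above: 34.

34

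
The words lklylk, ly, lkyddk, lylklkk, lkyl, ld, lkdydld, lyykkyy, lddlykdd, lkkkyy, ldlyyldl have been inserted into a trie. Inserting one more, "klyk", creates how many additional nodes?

Nothing in the trie begins with "k"; the whole of "klyk" is new.
4 − 0 = 4 new nodes.

4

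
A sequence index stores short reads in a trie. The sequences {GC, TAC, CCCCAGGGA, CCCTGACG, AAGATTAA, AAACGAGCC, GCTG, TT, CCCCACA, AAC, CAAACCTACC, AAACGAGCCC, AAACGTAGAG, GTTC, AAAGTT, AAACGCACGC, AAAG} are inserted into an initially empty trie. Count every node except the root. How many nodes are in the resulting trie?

66

Insert word by word; a character creates a node only if that edge doesn't already exist:
  "GC" → 2 new (G, C)
  "TAC" → 3 new (T, A, C)
  "CCCCAGGGA" → 9 new (C, C, C, C, A, G, G, G, A)
  "CCCTGACG" → prefix "CCC" already present; 5 new (T, G, A, C, G)
  "AAGATTAA" → 8 new (A, A, G, A, T, T, A, A)
  "AAACGAGCC" → prefix "AA" already present; 7 new (A, C, G, A, G, C, C)
  "GCTG" → prefix "GC" already present; 2 new (T, G)
  "TT" → prefix "T" already present; 1 new (T)
  "CCCCACA" → prefix "CCCCA" already present; 2 new (C, A)
  "AAC" → prefix "AA" already present; 1 new (C)
  "CAAACCTACC" → prefix "C" already present; 9 new (A, A, A, C, C, T, A, C, C)
  "AAACGAGCCC" → prefix "AAACGAGCC" already present; 1 new (C)
  "AAACGTAGAG" → prefix "AAACG" already present; 5 new (T, A, G, A, G)
  "GTTC" → prefix "G" already present; 3 new (T, T, C)
  "AAAGTT" → prefix "AAA" already present; 3 new (G, T, T)
  "AAACGCACGC" → prefix "AAACG" already present; 5 new (C, A, C, G, C)
  "AAAG" → prefix "AAAG" already present; 0 new (none)
Total nodes = 2 + 3 + 9 + 5 + 8 + 7 + 2 + 1 + 2 + 1 + 9 + 1 + 5 + 3 + 3 + 5 + 0 = 66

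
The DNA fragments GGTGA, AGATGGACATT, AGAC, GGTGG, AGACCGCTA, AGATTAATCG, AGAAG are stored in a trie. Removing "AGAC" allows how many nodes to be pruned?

Walk "AGAC" from the leaf back toward the root, removing each node that no remaining word uses.
Every node on "AGAC" is still needed (e.g. by "AGACCGCTA"), so nothing is freed.
Nodes removed: 0

0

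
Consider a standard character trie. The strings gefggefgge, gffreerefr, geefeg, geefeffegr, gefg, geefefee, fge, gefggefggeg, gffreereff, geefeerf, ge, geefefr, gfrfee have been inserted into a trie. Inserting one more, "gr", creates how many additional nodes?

Walking "gr" from the root, the first 1 characters ("g") follow existing edges; "r" is the first miss.
Each of the 1 remaining characters creates one node.

1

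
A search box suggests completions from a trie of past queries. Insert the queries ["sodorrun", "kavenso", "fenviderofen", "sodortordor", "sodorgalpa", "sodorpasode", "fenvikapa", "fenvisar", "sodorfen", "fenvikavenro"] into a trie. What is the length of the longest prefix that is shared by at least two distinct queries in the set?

The deepest shared node is where two words last agree before diverging.
"fenvikapa" and "fenvikavenro" agree on "fenvika" (7 characters) before diverging; nothing deeper is shared.
Longest shared-prefix length: 7

7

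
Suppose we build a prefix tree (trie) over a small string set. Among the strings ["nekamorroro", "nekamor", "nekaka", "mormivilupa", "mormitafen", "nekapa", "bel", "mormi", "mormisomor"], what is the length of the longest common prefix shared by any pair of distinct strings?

The deepest shared node is where two words last agree before diverging.
"nekamor" and "nekamorroro" agree on "nekamor" (7 characters) before diverging; nothing deeper is shared.
Longest shared-prefix length: 7

7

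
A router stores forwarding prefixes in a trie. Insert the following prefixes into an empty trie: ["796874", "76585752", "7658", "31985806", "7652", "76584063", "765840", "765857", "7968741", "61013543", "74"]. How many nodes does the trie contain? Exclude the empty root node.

36

Trace insertions, counting only characters that open a new branch:
  "796874" → 6 new (7, 9, 6, 8, 7, 4)
  "76585752" → prefix "7" already present; 7 new (6, 5, 8, 5, 7, 5, 2)
  "7658" → prefix "7658" already present; 0 new (none)
  "31985806" → 8 new (3, 1, 9, 8, 5, 8, 0, 6)
  "7652" → prefix "765" already present; 1 new (2)
  "76584063" → prefix "7658" already present; 4 new (4, 0, 6, 3)
  "765840" → prefix "765840" already present; 0 new (none)
  "765857" → prefix "765857" already present; 0 new (none)
  "7968741" → prefix "796874" already present; 1 new (1)
  "61013543" → 8 new (6, 1, 0, 1, 3, 5, 4, 3)
  "74" → prefix "7" already present; 1 new (4)
Total nodes = 6 + 7 + 0 + 8 + 1 + 4 + 0 + 0 + 1 + 8 + 1 = 36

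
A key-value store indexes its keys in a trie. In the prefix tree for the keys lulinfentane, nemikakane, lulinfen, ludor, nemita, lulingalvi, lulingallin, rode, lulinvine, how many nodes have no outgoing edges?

8

A leaf is a node with no children — equivalently, the end of a word that is not a proper prefix of any other stored word.
Those words: "ludor", "lulinfentane", "lulingallin", "lulingalvi", "lulinvine", "nemikakane", "nemita", "rode"
Leaf count: 8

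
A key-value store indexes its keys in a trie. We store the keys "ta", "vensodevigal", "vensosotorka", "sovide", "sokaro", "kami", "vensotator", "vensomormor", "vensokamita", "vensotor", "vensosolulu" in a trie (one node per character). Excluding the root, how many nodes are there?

58

For each word, the new-node count is its length minus the longest prefix already in the trie:
  "ta" → 2 new (t, a)
  "vensodevigal" → 12 new (v, e, n, s, o, d, e, v, i, g, a, l)
  "vensosotorka" → prefix "venso" already present; 7 new (s, o, t, o, r, k, a)
  "sovide" → 6 new (s, o, v, i, d, e)
  "sokaro" → prefix "so" already present; 4 new (k, a, r, o)
  "kami" → 4 new (k, a, m, i)
  "vensotator" → prefix "venso" already present; 5 new (t, a, t, o, r)
  "vensomormor" → prefix "venso" already present; 6 new (m, o, r, m, o, r)
  "vensokamita" → prefix "venso" already present; 6 new (k, a, m, i, t, a)
  "vensotor" → prefix "vensot" already present; 2 new (o, r)
  "vensosolulu" → prefix "vensoso" already present; 4 new (l, u, l, u)
Total nodes = 2 + 12 + 7 + 6 + 4 + 4 + 5 + 6 + 6 + 2 + 4 = 58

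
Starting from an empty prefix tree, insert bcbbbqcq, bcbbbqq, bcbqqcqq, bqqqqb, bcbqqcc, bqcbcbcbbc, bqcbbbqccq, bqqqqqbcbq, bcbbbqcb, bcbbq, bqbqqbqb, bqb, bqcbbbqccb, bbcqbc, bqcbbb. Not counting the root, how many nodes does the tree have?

Insert word by word; a character creates a node only if that edge doesn't already exist:
  "bcbbbqcq" → 8 new (b, c, b, b, b, q, c, q)
  "bcbbbqq" → prefix "bcbbbq" already present; 1 new (q)
  "bcbqqcqq" → prefix "bcb" already present; 5 new (q, q, c, q, q)
  "bqqqqb" → prefix "b" already present; 5 new (q, q, q, q, b)
  "bcbqqcc" → prefix "bcbqqc" already present; 1 new (c)
  "bqcbcbcbbc" → prefix "bq" already present; 8 new (c, b, c, b, c, b, b, c)
  "bqcbbbqccq" → prefix "bqcb" already present; 6 new (b, b, q, c, c, q)
  "bqqqqqbcbq" → prefix "bqqqq" already present; 5 new (q, b, c, b, q)
  "bcbbbqcb" → prefix "bcbbbqc" already present; 1 new (b)
  "bcbbq" → prefix "bcbb" already present; 1 new (q)
  "bqbqqbqb" → prefix "bq" already present; 6 new (b, q, q, b, q, b)
  "bqb" → prefix "bqb" already present; 0 new (none)
  "bqcbbbqccb" → prefix "bqcbbbqcc" already present; 1 new (b)
  "bbcqbc" → prefix "b" already present; 5 new (b, c, q, b, c)
  "bqcbbb" → prefix "bqcbbb" already present; 0 new (none)
Total nodes = 8 + 1 + 5 + 5 + 1 + 8 + 6 + 5 + 1 + 1 + 6 + 0 + 1 + 5 + 0 = 53

53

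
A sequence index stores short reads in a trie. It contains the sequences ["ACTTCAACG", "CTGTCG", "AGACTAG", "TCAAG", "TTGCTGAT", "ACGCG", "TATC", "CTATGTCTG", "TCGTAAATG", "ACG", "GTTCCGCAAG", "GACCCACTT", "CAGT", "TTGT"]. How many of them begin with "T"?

Walk to "T"; the words in its subtree are exactly those with that prefix.
Matches: "TATC", "TCAAG", "TCGTAAATG", "TTGCTGAT", "TTGT"
Count: 5

5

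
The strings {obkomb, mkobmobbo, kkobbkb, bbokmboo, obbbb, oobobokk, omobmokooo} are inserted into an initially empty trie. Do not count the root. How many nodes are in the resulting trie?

49

Insert word by word; a character creates a node only if that edge doesn't already exist:
  "obkomb" → 6 new (o, b, k, o, m, b)
  "mkobmobbo" → 9 new (m, k, o, b, m, o, b, b, o)
  "kkobbkb" → 7 new (k, k, o, b, b, k, b)
  "bbokmboo" → 8 new (b, b, o, k, m, b, o, o)
  "obbbb" → prefix "ob" already present; 3 new (b, b, b)
  "oobobokk" → prefix "o" already present; 7 new (o, b, o, b, o, k, k)
  "omobmokooo" → prefix "o" already present; 9 new (m, o, b, m, o, k, o, o, o)
Total nodes = 6 + 9 + 7 + 8 + 3 + 7 + 9 = 49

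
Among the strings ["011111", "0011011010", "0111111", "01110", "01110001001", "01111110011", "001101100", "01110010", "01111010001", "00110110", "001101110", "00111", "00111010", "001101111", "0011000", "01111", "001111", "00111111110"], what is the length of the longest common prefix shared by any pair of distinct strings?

Look for the deepest trie node that still has at least two words in its subtree.
"00110110" and "001101100" agree on "00110110" (8 characters) before diverging; nothing deeper is shared.
Longest shared-prefix length: 8

8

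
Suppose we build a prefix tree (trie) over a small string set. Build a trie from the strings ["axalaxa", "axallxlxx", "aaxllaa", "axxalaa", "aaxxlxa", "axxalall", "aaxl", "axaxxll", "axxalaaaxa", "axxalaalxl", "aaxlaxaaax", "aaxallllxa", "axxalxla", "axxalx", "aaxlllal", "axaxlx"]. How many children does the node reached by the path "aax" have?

3

The children of the "aax" node are the distinct next characters among strings starting with "aax".
Characters that immediately follow "aax" among the stored strings: {a, l, x}.
That node has 3 child edges.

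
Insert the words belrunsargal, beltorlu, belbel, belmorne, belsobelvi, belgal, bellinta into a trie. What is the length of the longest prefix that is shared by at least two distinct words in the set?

Look for the deepest trie node that still has at least two words in its subtree.
"belbel" and "belgal" agree on "bel" (3 characters) before diverging; nothing deeper is shared.
Longest shared-prefix length: 3

3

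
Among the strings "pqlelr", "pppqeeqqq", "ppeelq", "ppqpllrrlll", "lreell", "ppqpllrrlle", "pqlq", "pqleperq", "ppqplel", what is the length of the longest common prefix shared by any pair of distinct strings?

Equivalently: take the maximum, over all pairs, of their longest common prefix length.
"ppqpllrrlle" and "ppqpllrrlll" agree on "ppqpllrrll" (10 characters) before diverging; nothing deeper is shared.
Longest shared-prefix length: 10

10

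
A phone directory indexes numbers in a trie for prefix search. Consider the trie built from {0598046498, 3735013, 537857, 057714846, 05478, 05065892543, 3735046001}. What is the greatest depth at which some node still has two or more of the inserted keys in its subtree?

5

Look for the deepest trie node that still has at least two words in its subtree.
e.g. "3735013" and "3735046001" share the prefix "37350" of length 5; no pair shares a longer one.
Longest shared-prefix length: 5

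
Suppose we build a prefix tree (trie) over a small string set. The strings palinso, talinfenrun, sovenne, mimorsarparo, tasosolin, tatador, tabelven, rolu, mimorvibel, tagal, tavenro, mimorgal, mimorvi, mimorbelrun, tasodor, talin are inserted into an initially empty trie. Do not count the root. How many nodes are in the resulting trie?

84

Insert word by word; a character creates a node only if that edge doesn't already exist:
  "palinso" → 7 new (p, a, l, i, n, s, o)
  "talinfenrun" → 11 new (t, a, l, i, n, f, e, n, r, u, n)
  "sovenne" → 7 new (s, o, v, e, n, n, e)
  "mimorsarparo" → 12 new (m, i, m, o, r, s, a, r, p, a, r, o)
  "tasosolin" → prefix "ta" already present; 7 new (s, o, s, o, l, i, n)
  "tatador" → prefix "ta" already present; 5 new (t, a, d, o, r)
  "tabelven" → prefix "ta" already present; 6 new (b, e, l, v, e, n)
  "rolu" → 4 new (r, o, l, u)
  "mimorvibel" → prefix "mimor" already present; 5 new (v, i, b, e, l)
  "tagal" → prefix "ta" already present; 3 new (g, a, l)
  "tavenro" → prefix "ta" already present; 5 new (v, e, n, r, o)
  "mimorgal" → prefix "mimor" already present; 3 new (g, a, l)
  "mimorvi" → prefix "mimorvi" already present; 0 new (none)
  "mimorbelrun" → prefix "mimor" already present; 6 new (b, e, l, r, u, n)
  "tasodor" → prefix "taso" already present; 3 new (d, o, r)
  "talin" → prefix "talin" already present; 0 new (none)
Total nodes = 7 + 11 + 7 + 12 + 7 + 5 + 6 + 4 + 5 + 3 + 5 + 3 + 0 + 6 + 3 + 0 = 84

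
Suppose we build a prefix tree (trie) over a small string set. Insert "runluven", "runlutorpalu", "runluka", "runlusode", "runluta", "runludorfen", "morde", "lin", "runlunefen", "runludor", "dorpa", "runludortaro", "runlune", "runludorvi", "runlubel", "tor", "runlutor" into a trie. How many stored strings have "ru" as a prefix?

Filter for entries beginning with "ru":
Matches: "runlubel", "runludor", "runludorfen", "runludortaro", "runludorvi", "runluka", "runlune", "runlunefen", "runlusode", "runluta", "runlutor", "runlutorpalu", "runluven"
Count: 13

13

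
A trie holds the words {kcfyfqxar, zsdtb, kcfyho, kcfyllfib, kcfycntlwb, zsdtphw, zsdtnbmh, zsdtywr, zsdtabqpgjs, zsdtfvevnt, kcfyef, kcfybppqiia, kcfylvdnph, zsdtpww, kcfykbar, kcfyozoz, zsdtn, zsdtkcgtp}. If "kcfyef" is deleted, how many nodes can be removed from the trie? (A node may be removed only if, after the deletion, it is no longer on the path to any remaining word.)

2

After clearing the end-marker at "kcfyef", prune upward until reaching a node still needed by another word.
The suffix "ef" (2 nodes) is used only by "kcfyef"; the node for "kcfy" still has the child "f", so pruning stops there.
Nodes removed: 2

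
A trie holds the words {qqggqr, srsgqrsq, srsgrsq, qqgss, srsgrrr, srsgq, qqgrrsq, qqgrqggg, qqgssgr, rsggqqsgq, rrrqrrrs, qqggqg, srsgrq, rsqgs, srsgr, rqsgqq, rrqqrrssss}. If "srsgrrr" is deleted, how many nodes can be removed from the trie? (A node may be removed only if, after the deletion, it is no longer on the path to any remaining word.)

2

A node on "srsgrrr"'s path can go only if nothing else ends at it or branches off below it.
The suffix "rr" (2 nodes) is used only by "srsgrrr"; the node for "srsgr" still has the child "s", so pruning stops there.
Nodes removed: 2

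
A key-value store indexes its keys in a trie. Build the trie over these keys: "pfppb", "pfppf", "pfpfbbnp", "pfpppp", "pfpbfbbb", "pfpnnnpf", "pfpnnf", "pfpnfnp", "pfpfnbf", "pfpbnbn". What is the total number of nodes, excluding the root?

33

Insert word by word; a character creates a node only if that edge doesn't already exist:
  "pfppb" → 5 new (p, f, p, p, b)
  "pfppf" → prefix "pfpp" already present; 1 new (f)
  "pfpfbbnp" → prefix "pfp" already present; 5 new (f, b, b, n, p)
  "pfpppp" → prefix "pfpp" already present; 2 new (p, p)
  "pfpbfbbb" → prefix "pfp" already present; 5 new (b, f, b, b, b)
  "pfpnnnpf" → prefix "pfp" already present; 5 new (n, n, n, p, f)
  "pfpnnf" → prefix "pfpnn" already present; 1 new (f)
  "pfpnfnp" → prefix "pfpn" already present; 3 new (f, n, p)
  "pfpfnbf" → prefix "pfpf" already present; 3 new (n, b, f)
  "pfpbnbn" → prefix "pfpb" already present; 3 new (n, b, n)
Total nodes = 5 + 1 + 5 + 2 + 5 + 5 + 1 + 3 + 3 + 3 = 33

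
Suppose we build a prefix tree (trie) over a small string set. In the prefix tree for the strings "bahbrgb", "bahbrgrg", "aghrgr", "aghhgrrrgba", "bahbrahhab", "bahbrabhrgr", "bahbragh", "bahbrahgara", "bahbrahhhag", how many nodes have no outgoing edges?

A leaf is a node with no children — equivalently, the end of a word that is not a proper prefix of any other stored word.
Those words: "aghhgrrrgba", "aghrgr", "bahbrabhrgr", "bahbragh", "bahbrahgara", "bahbrahhab", "bahbrahhhag", "bahbrgb", "bahbrgrg"
Leaf count: 9

9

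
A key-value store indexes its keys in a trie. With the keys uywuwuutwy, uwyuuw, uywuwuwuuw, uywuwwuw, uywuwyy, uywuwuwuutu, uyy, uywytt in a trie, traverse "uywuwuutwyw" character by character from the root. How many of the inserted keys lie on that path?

Traverse "uywuwuutwyw" character by character; count nodes along the way that are marked as word ends.
Prefixes of the query that are stored words: "uywuwuutwy"
Count: 1

1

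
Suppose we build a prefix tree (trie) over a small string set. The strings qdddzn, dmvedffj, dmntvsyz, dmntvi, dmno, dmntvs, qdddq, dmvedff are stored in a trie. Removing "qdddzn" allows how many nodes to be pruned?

After clearing the end-marker at "qdddzn", prune upward until reaching a node still needed by another word.
The suffix "zn" (2 nodes) is used only by "qdddzn"; the node for "qddd" still has the child "q", so pruning stops there.
Nodes removed: 2

2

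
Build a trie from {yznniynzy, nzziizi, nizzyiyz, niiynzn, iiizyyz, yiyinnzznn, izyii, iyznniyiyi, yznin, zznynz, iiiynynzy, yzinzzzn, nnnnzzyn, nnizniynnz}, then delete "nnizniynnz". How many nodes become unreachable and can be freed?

After clearing the end-marker at "nnizniynnz", prune upward until reaching a node still needed by another word.
The suffix "izniynnz" (8 nodes) is used only by "nnizniynnz"; the node for "nn" still has the child "n", so pruning stops there.
Nodes removed: 8

8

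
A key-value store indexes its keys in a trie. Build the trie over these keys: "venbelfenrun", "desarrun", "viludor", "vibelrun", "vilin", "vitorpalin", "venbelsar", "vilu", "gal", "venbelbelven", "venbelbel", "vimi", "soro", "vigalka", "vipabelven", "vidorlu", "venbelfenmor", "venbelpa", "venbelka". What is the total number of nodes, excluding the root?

For each word, the new-node count is its length minus the longest prefix already in the trie:
  "venbelfenrun" → 12 new (v, e, n, b, e, l, f, e, n, r, u, n)
  "desarrun" → 8 new (d, e, s, a, r, r, u, n)
  "viludor" → prefix "v" already present; 6 new (i, l, u, d, o, r)
  "vibelrun" → prefix "vi" already present; 6 new (b, e, l, r, u, n)
  "vilin" → prefix "vil" already present; 2 new (i, n)
  "vitorpalin" → prefix "vi" already present; 8 new (t, o, r, p, a, l, i, n)
  "venbelsar" → prefix "venbel" already present; 3 new (s, a, r)
  "vilu" → prefix "vilu" already present; 0 new (none)
  "gal" → 3 new (g, a, l)
  "venbelbelven" → prefix "venbel" already present; 6 new (b, e, l, v, e, n)
  "venbelbel" → prefix "venbelbel" already present; 0 new (none)
  "vimi" → prefix "vi" already present; 2 new (m, i)
  "soro" → 4 new (s, o, r, o)
  "vigalka" → prefix "vi" already present; 5 new (g, a, l, k, a)
  "vipabelven" → prefix "vi" already present; 8 new (p, a, b, e, l, v, e, n)
  "vidorlu" → prefix "vi" already present; 5 new (d, o, r, l, u)
  "venbelfenmor" → prefix "venbelfen" already present; 3 new (m, o, r)
  "venbelpa" → prefix "venbel" already present; 2 new (p, a)
  "venbelka" → prefix "venbel" already present; 2 new (k, a)
Total nodes = 12 + 8 + 6 + 6 + 2 + 8 + 3 + 0 + 3 + 6 + 0 + 2 + 4 + 5 + 8 + 5 + 3 + 2 + 2 = 85

85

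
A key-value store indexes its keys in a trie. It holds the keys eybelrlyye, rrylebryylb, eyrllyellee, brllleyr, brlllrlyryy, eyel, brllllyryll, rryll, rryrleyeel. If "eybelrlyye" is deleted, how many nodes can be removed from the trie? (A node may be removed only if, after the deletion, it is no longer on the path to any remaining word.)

After clearing the end-marker at "eybelrlyye", prune upward until reaching a node still needed by another word.
The suffix "belrlyye" (8 nodes) is used only by "eybelrlyye"; the node for "ey" still has the child "r", so pruning stops there.
Nodes removed: 8

8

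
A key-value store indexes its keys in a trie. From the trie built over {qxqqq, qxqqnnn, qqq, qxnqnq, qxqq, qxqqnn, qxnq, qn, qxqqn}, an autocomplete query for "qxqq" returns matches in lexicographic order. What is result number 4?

qxqqnnn

Words with prefix "qxqq", in lexicographic order: "qxqq", "qxqqn", "qxqqnn", "qxqqnnn", "qxqqq"
The 4th is qxqqnnn.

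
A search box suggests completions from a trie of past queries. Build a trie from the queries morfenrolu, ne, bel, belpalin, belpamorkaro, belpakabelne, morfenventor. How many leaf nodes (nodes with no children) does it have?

A leaf is a node with no children — equivalently, the end of a word that is not a proper prefix of any other stored word.
Those words: "belpakabelne", "belpalin", "belpamorkaro", "morfenrolu", "morfenventor", "ne"
Leaf count: 6

6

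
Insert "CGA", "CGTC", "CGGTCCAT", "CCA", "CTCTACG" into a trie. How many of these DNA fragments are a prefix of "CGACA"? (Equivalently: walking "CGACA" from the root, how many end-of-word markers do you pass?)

1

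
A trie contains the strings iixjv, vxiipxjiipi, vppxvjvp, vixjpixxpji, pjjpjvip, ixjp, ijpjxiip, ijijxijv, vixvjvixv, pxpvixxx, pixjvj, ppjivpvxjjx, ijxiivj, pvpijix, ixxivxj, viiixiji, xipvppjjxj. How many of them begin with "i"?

6

Traverse to the node for "i", then collect every word in that subtree.
Matches: "iixjv", "ijijxijv", "ijpjxiip", "ijxiivj", "ixjp", "ixxivxj"
Count: 6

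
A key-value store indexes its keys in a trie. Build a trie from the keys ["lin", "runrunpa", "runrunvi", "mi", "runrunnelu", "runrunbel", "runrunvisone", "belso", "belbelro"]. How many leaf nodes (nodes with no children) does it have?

8

Leaves are exactly the stored words that no other stored word extends.
Those words: "belbelro", "belso", "lin", "mi", "runrunbel", "runrunnelu", "runrunpa", "runrunvisone"
Leaf count: 8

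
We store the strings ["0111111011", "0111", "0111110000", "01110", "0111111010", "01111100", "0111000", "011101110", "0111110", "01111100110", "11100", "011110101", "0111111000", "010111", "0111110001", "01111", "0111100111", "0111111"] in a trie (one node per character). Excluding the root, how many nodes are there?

Insert word by word; a character creates a node only if that edge doesn't already exist:
  "0111111011" → 10 new (0, 1, 1, 1, 1, 1, 1, 0, 1, 1)
  "0111" → prefix "0111" already present; 0 new (none)
  "0111110000" → prefix "011111" already present; 4 new (0, 0, 0, 0)
  "01110" → prefix "0111" already present; 1 new (0)
  "0111111010" → prefix "011111101" already present; 1 new (0)
  "01111100" → prefix "01111100" already present; 0 new (none)
  "0111000" → prefix "01110" already present; 2 new (0, 0)
  "011101110" → prefix "01110" already present; 4 new (1, 1, 1, 0)
  "0111110" → prefix "0111110" already present; 0 new (none)
  "01111100110" → prefix "01111100" already present; 3 new (1, 1, 0)
  "11100" → 5 new (1, 1, 1, 0, 0)
  "011110101" → prefix "01111" already present; 4 new (0, 1, 0, 1)
  "0111111000" → prefix "01111110" already present; 2 new (0, 0)
  "010111" → prefix "01" already present; 4 new (0, 1, 1, 1)
  "0111110001" → prefix "011111000" already present; 1 new (1)
  "01111" → prefix "01111" already present; 0 new (none)
  "0111100111" → prefix "011110" already present; 4 new (0, 1, 1, 1)
  "0111111" → prefix "0111111" already present; 0 new (none)
Total nodes = 10 + 0 + 4 + 1 + 1 + 0 + 2 + 4 + 0 + 3 + 5 + 4 + 2 + 4 + 1 + 0 + 4 + 0 = 45

45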